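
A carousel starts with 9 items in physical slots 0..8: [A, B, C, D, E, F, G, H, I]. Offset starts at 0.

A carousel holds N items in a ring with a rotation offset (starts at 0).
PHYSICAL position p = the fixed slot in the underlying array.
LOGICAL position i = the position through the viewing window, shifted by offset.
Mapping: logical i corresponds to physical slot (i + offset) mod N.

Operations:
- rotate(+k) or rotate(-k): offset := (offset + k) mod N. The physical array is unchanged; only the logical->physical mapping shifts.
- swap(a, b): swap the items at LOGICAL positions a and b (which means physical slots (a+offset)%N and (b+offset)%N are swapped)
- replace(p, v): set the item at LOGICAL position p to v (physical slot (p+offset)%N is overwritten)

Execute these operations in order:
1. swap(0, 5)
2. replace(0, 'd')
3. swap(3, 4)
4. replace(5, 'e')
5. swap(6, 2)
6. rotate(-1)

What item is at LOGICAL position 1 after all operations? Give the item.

After op 1 (swap(0, 5)): offset=0, physical=[F,B,C,D,E,A,G,H,I], logical=[F,B,C,D,E,A,G,H,I]
After op 2 (replace(0, 'd')): offset=0, physical=[d,B,C,D,E,A,G,H,I], logical=[d,B,C,D,E,A,G,H,I]
After op 3 (swap(3, 4)): offset=0, physical=[d,B,C,E,D,A,G,H,I], logical=[d,B,C,E,D,A,G,H,I]
After op 4 (replace(5, 'e')): offset=0, physical=[d,B,C,E,D,e,G,H,I], logical=[d,B,C,E,D,e,G,H,I]
After op 5 (swap(6, 2)): offset=0, physical=[d,B,G,E,D,e,C,H,I], logical=[d,B,G,E,D,e,C,H,I]
After op 6 (rotate(-1)): offset=8, physical=[d,B,G,E,D,e,C,H,I], logical=[I,d,B,G,E,D,e,C,H]

Answer: d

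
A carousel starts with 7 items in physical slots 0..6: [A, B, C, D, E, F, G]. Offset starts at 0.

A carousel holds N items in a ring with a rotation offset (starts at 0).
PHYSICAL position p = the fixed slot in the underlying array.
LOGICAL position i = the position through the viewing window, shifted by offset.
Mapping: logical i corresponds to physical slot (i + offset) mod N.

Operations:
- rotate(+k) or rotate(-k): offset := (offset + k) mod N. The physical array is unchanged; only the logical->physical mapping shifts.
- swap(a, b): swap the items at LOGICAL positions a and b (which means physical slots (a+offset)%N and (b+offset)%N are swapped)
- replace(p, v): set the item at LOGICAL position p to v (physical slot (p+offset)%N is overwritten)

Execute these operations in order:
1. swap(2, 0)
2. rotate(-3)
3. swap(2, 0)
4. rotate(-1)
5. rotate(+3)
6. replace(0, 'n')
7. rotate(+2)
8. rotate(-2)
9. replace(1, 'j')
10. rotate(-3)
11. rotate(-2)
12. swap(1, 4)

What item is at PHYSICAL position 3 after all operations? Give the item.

Answer: D

Derivation:
After op 1 (swap(2, 0)): offset=0, physical=[C,B,A,D,E,F,G], logical=[C,B,A,D,E,F,G]
After op 2 (rotate(-3)): offset=4, physical=[C,B,A,D,E,F,G], logical=[E,F,G,C,B,A,D]
After op 3 (swap(2, 0)): offset=4, physical=[C,B,A,D,G,F,E], logical=[G,F,E,C,B,A,D]
After op 4 (rotate(-1)): offset=3, physical=[C,B,A,D,G,F,E], logical=[D,G,F,E,C,B,A]
After op 5 (rotate(+3)): offset=6, physical=[C,B,A,D,G,F,E], logical=[E,C,B,A,D,G,F]
After op 6 (replace(0, 'n')): offset=6, physical=[C,B,A,D,G,F,n], logical=[n,C,B,A,D,G,F]
After op 7 (rotate(+2)): offset=1, physical=[C,B,A,D,G,F,n], logical=[B,A,D,G,F,n,C]
After op 8 (rotate(-2)): offset=6, physical=[C,B,A,D,G,F,n], logical=[n,C,B,A,D,G,F]
After op 9 (replace(1, 'j')): offset=6, physical=[j,B,A,D,G,F,n], logical=[n,j,B,A,D,G,F]
After op 10 (rotate(-3)): offset=3, physical=[j,B,A,D,G,F,n], logical=[D,G,F,n,j,B,A]
After op 11 (rotate(-2)): offset=1, physical=[j,B,A,D,G,F,n], logical=[B,A,D,G,F,n,j]
After op 12 (swap(1, 4)): offset=1, physical=[j,B,F,D,G,A,n], logical=[B,F,D,G,A,n,j]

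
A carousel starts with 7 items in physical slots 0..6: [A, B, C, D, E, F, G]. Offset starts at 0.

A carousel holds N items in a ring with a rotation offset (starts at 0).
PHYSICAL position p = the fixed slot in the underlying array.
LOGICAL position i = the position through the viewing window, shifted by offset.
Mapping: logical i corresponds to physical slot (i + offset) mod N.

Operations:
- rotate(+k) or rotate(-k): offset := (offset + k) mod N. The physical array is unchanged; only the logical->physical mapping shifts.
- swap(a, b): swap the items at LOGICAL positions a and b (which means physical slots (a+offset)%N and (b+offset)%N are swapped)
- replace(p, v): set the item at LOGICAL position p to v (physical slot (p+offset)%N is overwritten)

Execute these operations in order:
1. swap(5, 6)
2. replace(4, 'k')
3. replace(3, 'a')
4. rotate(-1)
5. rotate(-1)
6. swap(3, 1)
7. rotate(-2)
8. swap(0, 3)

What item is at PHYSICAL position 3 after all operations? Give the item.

Answer: B

Derivation:
After op 1 (swap(5, 6)): offset=0, physical=[A,B,C,D,E,G,F], logical=[A,B,C,D,E,G,F]
After op 2 (replace(4, 'k')): offset=0, physical=[A,B,C,D,k,G,F], logical=[A,B,C,D,k,G,F]
After op 3 (replace(3, 'a')): offset=0, physical=[A,B,C,a,k,G,F], logical=[A,B,C,a,k,G,F]
After op 4 (rotate(-1)): offset=6, physical=[A,B,C,a,k,G,F], logical=[F,A,B,C,a,k,G]
After op 5 (rotate(-1)): offset=5, physical=[A,B,C,a,k,G,F], logical=[G,F,A,B,C,a,k]
After op 6 (swap(3, 1)): offset=5, physical=[A,F,C,a,k,G,B], logical=[G,B,A,F,C,a,k]
After op 7 (rotate(-2)): offset=3, physical=[A,F,C,a,k,G,B], logical=[a,k,G,B,A,F,C]
After op 8 (swap(0, 3)): offset=3, physical=[A,F,C,B,k,G,a], logical=[B,k,G,a,A,F,C]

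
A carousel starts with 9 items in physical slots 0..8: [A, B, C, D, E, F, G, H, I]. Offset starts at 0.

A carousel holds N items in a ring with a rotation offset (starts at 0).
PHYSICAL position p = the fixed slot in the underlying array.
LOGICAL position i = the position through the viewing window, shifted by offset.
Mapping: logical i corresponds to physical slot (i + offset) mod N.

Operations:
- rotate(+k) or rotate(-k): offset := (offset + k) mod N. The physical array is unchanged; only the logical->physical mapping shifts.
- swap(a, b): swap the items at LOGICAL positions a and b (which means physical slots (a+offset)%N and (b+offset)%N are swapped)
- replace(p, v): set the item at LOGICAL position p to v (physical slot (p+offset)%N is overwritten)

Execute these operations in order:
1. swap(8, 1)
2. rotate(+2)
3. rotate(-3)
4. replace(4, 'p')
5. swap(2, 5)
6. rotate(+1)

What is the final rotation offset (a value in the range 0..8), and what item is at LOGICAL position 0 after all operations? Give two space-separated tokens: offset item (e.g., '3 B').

Answer: 0 A

Derivation:
After op 1 (swap(8, 1)): offset=0, physical=[A,I,C,D,E,F,G,H,B], logical=[A,I,C,D,E,F,G,H,B]
After op 2 (rotate(+2)): offset=2, physical=[A,I,C,D,E,F,G,H,B], logical=[C,D,E,F,G,H,B,A,I]
After op 3 (rotate(-3)): offset=8, physical=[A,I,C,D,E,F,G,H,B], logical=[B,A,I,C,D,E,F,G,H]
After op 4 (replace(4, 'p')): offset=8, physical=[A,I,C,p,E,F,G,H,B], logical=[B,A,I,C,p,E,F,G,H]
After op 5 (swap(2, 5)): offset=8, physical=[A,E,C,p,I,F,G,H,B], logical=[B,A,E,C,p,I,F,G,H]
After op 6 (rotate(+1)): offset=0, physical=[A,E,C,p,I,F,G,H,B], logical=[A,E,C,p,I,F,G,H,B]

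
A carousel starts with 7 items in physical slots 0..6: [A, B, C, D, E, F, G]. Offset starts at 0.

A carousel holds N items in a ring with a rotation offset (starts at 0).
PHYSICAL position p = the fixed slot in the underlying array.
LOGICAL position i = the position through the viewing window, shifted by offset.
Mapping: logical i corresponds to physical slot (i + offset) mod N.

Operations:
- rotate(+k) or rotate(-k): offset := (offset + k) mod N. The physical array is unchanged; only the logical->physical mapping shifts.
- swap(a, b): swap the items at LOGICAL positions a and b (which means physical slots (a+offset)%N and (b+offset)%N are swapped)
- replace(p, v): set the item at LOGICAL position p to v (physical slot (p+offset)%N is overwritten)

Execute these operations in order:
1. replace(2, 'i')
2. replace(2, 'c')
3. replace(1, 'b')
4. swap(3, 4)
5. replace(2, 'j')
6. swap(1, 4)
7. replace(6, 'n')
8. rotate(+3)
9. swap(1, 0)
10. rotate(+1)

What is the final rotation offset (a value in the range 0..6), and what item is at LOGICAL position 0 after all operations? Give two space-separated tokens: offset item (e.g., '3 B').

After op 1 (replace(2, 'i')): offset=0, physical=[A,B,i,D,E,F,G], logical=[A,B,i,D,E,F,G]
After op 2 (replace(2, 'c')): offset=0, physical=[A,B,c,D,E,F,G], logical=[A,B,c,D,E,F,G]
After op 3 (replace(1, 'b')): offset=0, physical=[A,b,c,D,E,F,G], logical=[A,b,c,D,E,F,G]
After op 4 (swap(3, 4)): offset=0, physical=[A,b,c,E,D,F,G], logical=[A,b,c,E,D,F,G]
After op 5 (replace(2, 'j')): offset=0, physical=[A,b,j,E,D,F,G], logical=[A,b,j,E,D,F,G]
After op 6 (swap(1, 4)): offset=0, physical=[A,D,j,E,b,F,G], logical=[A,D,j,E,b,F,G]
After op 7 (replace(6, 'n')): offset=0, physical=[A,D,j,E,b,F,n], logical=[A,D,j,E,b,F,n]
After op 8 (rotate(+3)): offset=3, physical=[A,D,j,E,b,F,n], logical=[E,b,F,n,A,D,j]
After op 9 (swap(1, 0)): offset=3, physical=[A,D,j,b,E,F,n], logical=[b,E,F,n,A,D,j]
After op 10 (rotate(+1)): offset=4, physical=[A,D,j,b,E,F,n], logical=[E,F,n,A,D,j,b]

Answer: 4 E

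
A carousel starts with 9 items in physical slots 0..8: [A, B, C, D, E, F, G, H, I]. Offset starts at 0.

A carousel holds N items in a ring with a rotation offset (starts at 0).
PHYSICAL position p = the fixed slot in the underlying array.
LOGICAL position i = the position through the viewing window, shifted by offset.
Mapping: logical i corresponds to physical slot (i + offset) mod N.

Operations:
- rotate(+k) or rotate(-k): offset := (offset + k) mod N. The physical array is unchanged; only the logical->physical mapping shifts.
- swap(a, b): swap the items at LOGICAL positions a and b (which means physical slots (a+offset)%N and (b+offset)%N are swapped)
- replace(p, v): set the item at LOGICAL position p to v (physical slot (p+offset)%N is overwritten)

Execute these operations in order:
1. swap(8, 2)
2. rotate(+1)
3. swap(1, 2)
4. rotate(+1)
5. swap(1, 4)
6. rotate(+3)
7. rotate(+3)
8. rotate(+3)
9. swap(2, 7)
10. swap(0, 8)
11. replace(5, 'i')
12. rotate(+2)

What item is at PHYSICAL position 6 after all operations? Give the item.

Answer: I

Derivation:
After op 1 (swap(8, 2)): offset=0, physical=[A,B,I,D,E,F,G,H,C], logical=[A,B,I,D,E,F,G,H,C]
After op 2 (rotate(+1)): offset=1, physical=[A,B,I,D,E,F,G,H,C], logical=[B,I,D,E,F,G,H,C,A]
After op 3 (swap(1, 2)): offset=1, physical=[A,B,D,I,E,F,G,H,C], logical=[B,D,I,E,F,G,H,C,A]
After op 4 (rotate(+1)): offset=2, physical=[A,B,D,I,E,F,G,H,C], logical=[D,I,E,F,G,H,C,A,B]
After op 5 (swap(1, 4)): offset=2, physical=[A,B,D,G,E,F,I,H,C], logical=[D,G,E,F,I,H,C,A,B]
After op 6 (rotate(+3)): offset=5, physical=[A,B,D,G,E,F,I,H,C], logical=[F,I,H,C,A,B,D,G,E]
After op 7 (rotate(+3)): offset=8, physical=[A,B,D,G,E,F,I,H,C], logical=[C,A,B,D,G,E,F,I,H]
After op 8 (rotate(+3)): offset=2, physical=[A,B,D,G,E,F,I,H,C], logical=[D,G,E,F,I,H,C,A,B]
After op 9 (swap(2, 7)): offset=2, physical=[E,B,D,G,A,F,I,H,C], logical=[D,G,A,F,I,H,C,E,B]
After op 10 (swap(0, 8)): offset=2, physical=[E,D,B,G,A,F,I,H,C], logical=[B,G,A,F,I,H,C,E,D]
After op 11 (replace(5, 'i')): offset=2, physical=[E,D,B,G,A,F,I,i,C], logical=[B,G,A,F,I,i,C,E,D]
After op 12 (rotate(+2)): offset=4, physical=[E,D,B,G,A,F,I,i,C], logical=[A,F,I,i,C,E,D,B,G]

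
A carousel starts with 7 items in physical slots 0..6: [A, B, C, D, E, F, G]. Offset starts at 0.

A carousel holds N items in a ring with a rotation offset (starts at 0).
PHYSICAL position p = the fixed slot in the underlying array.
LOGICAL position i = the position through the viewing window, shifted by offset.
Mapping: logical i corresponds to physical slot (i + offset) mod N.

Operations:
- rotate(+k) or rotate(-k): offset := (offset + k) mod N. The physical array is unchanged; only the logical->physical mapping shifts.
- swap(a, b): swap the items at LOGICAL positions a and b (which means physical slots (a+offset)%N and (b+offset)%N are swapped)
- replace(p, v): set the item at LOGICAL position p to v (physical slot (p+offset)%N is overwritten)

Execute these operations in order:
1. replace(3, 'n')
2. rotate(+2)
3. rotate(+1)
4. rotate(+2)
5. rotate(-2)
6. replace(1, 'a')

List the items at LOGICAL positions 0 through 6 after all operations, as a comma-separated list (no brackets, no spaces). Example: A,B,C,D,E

Answer: n,a,F,G,A,B,C

Derivation:
After op 1 (replace(3, 'n')): offset=0, physical=[A,B,C,n,E,F,G], logical=[A,B,C,n,E,F,G]
After op 2 (rotate(+2)): offset=2, physical=[A,B,C,n,E,F,G], logical=[C,n,E,F,G,A,B]
After op 3 (rotate(+1)): offset=3, physical=[A,B,C,n,E,F,G], logical=[n,E,F,G,A,B,C]
After op 4 (rotate(+2)): offset=5, physical=[A,B,C,n,E,F,G], logical=[F,G,A,B,C,n,E]
After op 5 (rotate(-2)): offset=3, physical=[A,B,C,n,E,F,G], logical=[n,E,F,G,A,B,C]
After op 6 (replace(1, 'a')): offset=3, physical=[A,B,C,n,a,F,G], logical=[n,a,F,G,A,B,C]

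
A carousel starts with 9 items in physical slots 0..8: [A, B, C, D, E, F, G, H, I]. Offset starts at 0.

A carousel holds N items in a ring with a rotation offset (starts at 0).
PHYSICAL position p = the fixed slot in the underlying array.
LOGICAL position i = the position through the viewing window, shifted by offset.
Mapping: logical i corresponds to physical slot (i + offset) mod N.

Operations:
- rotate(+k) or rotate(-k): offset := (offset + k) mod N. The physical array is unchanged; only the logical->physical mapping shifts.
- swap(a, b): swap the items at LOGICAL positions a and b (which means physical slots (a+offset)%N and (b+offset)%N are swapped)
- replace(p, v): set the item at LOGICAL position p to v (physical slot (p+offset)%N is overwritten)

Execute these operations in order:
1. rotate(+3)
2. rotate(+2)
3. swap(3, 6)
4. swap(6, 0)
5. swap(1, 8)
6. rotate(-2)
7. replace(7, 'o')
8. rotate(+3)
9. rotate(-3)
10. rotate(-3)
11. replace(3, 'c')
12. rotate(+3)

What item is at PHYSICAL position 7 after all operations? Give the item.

Answer: H

Derivation:
After op 1 (rotate(+3)): offset=3, physical=[A,B,C,D,E,F,G,H,I], logical=[D,E,F,G,H,I,A,B,C]
After op 2 (rotate(+2)): offset=5, physical=[A,B,C,D,E,F,G,H,I], logical=[F,G,H,I,A,B,C,D,E]
After op 3 (swap(3, 6)): offset=5, physical=[A,B,I,D,E,F,G,H,C], logical=[F,G,H,C,A,B,I,D,E]
After op 4 (swap(6, 0)): offset=5, physical=[A,B,F,D,E,I,G,H,C], logical=[I,G,H,C,A,B,F,D,E]
After op 5 (swap(1, 8)): offset=5, physical=[A,B,F,D,G,I,E,H,C], logical=[I,E,H,C,A,B,F,D,G]
After op 6 (rotate(-2)): offset=3, physical=[A,B,F,D,G,I,E,H,C], logical=[D,G,I,E,H,C,A,B,F]
After op 7 (replace(7, 'o')): offset=3, physical=[A,o,F,D,G,I,E,H,C], logical=[D,G,I,E,H,C,A,o,F]
After op 8 (rotate(+3)): offset=6, physical=[A,o,F,D,G,I,E,H,C], logical=[E,H,C,A,o,F,D,G,I]
After op 9 (rotate(-3)): offset=3, physical=[A,o,F,D,G,I,E,H,C], logical=[D,G,I,E,H,C,A,o,F]
After op 10 (rotate(-3)): offset=0, physical=[A,o,F,D,G,I,E,H,C], logical=[A,o,F,D,G,I,E,H,C]
After op 11 (replace(3, 'c')): offset=0, physical=[A,o,F,c,G,I,E,H,C], logical=[A,o,F,c,G,I,E,H,C]
After op 12 (rotate(+3)): offset=3, physical=[A,o,F,c,G,I,E,H,C], logical=[c,G,I,E,H,C,A,o,F]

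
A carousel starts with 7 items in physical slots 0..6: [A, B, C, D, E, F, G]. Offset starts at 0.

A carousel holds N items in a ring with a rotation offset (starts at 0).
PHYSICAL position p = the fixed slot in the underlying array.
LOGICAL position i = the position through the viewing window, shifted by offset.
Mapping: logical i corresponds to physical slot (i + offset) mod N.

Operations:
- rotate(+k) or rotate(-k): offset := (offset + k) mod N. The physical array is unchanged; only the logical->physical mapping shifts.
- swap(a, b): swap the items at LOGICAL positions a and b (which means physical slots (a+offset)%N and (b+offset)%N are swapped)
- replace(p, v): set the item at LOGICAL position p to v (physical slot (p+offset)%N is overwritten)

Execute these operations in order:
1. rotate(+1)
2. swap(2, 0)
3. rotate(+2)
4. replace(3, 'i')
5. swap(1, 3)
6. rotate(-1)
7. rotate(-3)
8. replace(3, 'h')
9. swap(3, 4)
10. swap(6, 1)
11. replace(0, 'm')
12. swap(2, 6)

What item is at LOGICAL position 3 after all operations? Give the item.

After op 1 (rotate(+1)): offset=1, physical=[A,B,C,D,E,F,G], logical=[B,C,D,E,F,G,A]
After op 2 (swap(2, 0)): offset=1, physical=[A,D,C,B,E,F,G], logical=[D,C,B,E,F,G,A]
After op 3 (rotate(+2)): offset=3, physical=[A,D,C,B,E,F,G], logical=[B,E,F,G,A,D,C]
After op 4 (replace(3, 'i')): offset=3, physical=[A,D,C,B,E,F,i], logical=[B,E,F,i,A,D,C]
After op 5 (swap(1, 3)): offset=3, physical=[A,D,C,B,i,F,E], logical=[B,i,F,E,A,D,C]
After op 6 (rotate(-1)): offset=2, physical=[A,D,C,B,i,F,E], logical=[C,B,i,F,E,A,D]
After op 7 (rotate(-3)): offset=6, physical=[A,D,C,B,i,F,E], logical=[E,A,D,C,B,i,F]
After op 8 (replace(3, 'h')): offset=6, physical=[A,D,h,B,i,F,E], logical=[E,A,D,h,B,i,F]
After op 9 (swap(3, 4)): offset=6, physical=[A,D,B,h,i,F,E], logical=[E,A,D,B,h,i,F]
After op 10 (swap(6, 1)): offset=6, physical=[F,D,B,h,i,A,E], logical=[E,F,D,B,h,i,A]
After op 11 (replace(0, 'm')): offset=6, physical=[F,D,B,h,i,A,m], logical=[m,F,D,B,h,i,A]
After op 12 (swap(2, 6)): offset=6, physical=[F,A,B,h,i,D,m], logical=[m,F,A,B,h,i,D]

Answer: B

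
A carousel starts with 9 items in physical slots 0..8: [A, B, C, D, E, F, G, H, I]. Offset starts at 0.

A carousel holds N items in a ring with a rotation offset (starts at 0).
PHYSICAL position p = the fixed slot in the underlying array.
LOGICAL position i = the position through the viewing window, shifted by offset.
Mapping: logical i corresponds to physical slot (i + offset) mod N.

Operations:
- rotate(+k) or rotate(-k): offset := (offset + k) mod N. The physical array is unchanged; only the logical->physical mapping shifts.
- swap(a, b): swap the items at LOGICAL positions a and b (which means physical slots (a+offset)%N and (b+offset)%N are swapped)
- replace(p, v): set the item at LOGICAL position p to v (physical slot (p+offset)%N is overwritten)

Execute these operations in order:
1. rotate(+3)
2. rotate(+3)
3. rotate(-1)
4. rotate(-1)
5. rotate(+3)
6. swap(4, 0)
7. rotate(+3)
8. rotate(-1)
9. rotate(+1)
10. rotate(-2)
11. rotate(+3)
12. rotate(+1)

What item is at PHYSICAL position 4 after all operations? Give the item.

After op 1 (rotate(+3)): offset=3, physical=[A,B,C,D,E,F,G,H,I], logical=[D,E,F,G,H,I,A,B,C]
After op 2 (rotate(+3)): offset=6, physical=[A,B,C,D,E,F,G,H,I], logical=[G,H,I,A,B,C,D,E,F]
After op 3 (rotate(-1)): offset=5, physical=[A,B,C,D,E,F,G,H,I], logical=[F,G,H,I,A,B,C,D,E]
After op 4 (rotate(-1)): offset=4, physical=[A,B,C,D,E,F,G,H,I], logical=[E,F,G,H,I,A,B,C,D]
After op 5 (rotate(+3)): offset=7, physical=[A,B,C,D,E,F,G,H,I], logical=[H,I,A,B,C,D,E,F,G]
After op 6 (swap(4, 0)): offset=7, physical=[A,B,H,D,E,F,G,C,I], logical=[C,I,A,B,H,D,E,F,G]
After op 7 (rotate(+3)): offset=1, physical=[A,B,H,D,E,F,G,C,I], logical=[B,H,D,E,F,G,C,I,A]
After op 8 (rotate(-1)): offset=0, physical=[A,B,H,D,E,F,G,C,I], logical=[A,B,H,D,E,F,G,C,I]
After op 9 (rotate(+1)): offset=1, physical=[A,B,H,D,E,F,G,C,I], logical=[B,H,D,E,F,G,C,I,A]
After op 10 (rotate(-2)): offset=8, physical=[A,B,H,D,E,F,G,C,I], logical=[I,A,B,H,D,E,F,G,C]
After op 11 (rotate(+3)): offset=2, physical=[A,B,H,D,E,F,G,C,I], logical=[H,D,E,F,G,C,I,A,B]
After op 12 (rotate(+1)): offset=3, physical=[A,B,H,D,E,F,G,C,I], logical=[D,E,F,G,C,I,A,B,H]

Answer: E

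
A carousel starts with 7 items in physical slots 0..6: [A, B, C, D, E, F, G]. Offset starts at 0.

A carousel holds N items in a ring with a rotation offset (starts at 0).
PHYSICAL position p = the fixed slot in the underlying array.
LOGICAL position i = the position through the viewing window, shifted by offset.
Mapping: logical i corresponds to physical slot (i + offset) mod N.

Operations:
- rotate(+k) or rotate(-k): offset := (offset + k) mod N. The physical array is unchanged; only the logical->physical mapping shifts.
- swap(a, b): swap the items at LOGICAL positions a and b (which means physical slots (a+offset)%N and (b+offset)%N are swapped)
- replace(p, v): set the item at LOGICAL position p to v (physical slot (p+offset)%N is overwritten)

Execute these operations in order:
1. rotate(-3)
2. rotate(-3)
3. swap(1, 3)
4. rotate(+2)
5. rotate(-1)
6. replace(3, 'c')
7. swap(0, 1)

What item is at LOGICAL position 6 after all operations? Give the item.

Answer: B

Derivation:
After op 1 (rotate(-3)): offset=4, physical=[A,B,C,D,E,F,G], logical=[E,F,G,A,B,C,D]
After op 2 (rotate(-3)): offset=1, physical=[A,B,C,D,E,F,G], logical=[B,C,D,E,F,G,A]
After op 3 (swap(1, 3)): offset=1, physical=[A,B,E,D,C,F,G], logical=[B,E,D,C,F,G,A]
After op 4 (rotate(+2)): offset=3, physical=[A,B,E,D,C,F,G], logical=[D,C,F,G,A,B,E]
After op 5 (rotate(-1)): offset=2, physical=[A,B,E,D,C,F,G], logical=[E,D,C,F,G,A,B]
After op 6 (replace(3, 'c')): offset=2, physical=[A,B,E,D,C,c,G], logical=[E,D,C,c,G,A,B]
After op 7 (swap(0, 1)): offset=2, physical=[A,B,D,E,C,c,G], logical=[D,E,C,c,G,A,B]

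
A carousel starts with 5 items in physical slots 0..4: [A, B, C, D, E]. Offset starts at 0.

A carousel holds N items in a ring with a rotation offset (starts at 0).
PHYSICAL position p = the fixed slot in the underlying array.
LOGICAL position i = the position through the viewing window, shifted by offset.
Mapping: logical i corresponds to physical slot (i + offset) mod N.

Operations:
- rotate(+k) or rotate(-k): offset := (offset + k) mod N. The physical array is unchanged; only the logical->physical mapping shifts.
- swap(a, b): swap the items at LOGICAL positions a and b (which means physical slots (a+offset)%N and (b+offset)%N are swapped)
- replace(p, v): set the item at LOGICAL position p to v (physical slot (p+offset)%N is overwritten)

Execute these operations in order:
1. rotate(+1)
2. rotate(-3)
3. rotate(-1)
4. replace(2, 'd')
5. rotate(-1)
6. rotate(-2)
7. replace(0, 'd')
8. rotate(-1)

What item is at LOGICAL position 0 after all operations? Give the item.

After op 1 (rotate(+1)): offset=1, physical=[A,B,C,D,E], logical=[B,C,D,E,A]
After op 2 (rotate(-3)): offset=3, physical=[A,B,C,D,E], logical=[D,E,A,B,C]
After op 3 (rotate(-1)): offset=2, physical=[A,B,C,D,E], logical=[C,D,E,A,B]
After op 4 (replace(2, 'd')): offset=2, physical=[A,B,C,D,d], logical=[C,D,d,A,B]
After op 5 (rotate(-1)): offset=1, physical=[A,B,C,D,d], logical=[B,C,D,d,A]
After op 6 (rotate(-2)): offset=4, physical=[A,B,C,D,d], logical=[d,A,B,C,D]
After op 7 (replace(0, 'd')): offset=4, physical=[A,B,C,D,d], logical=[d,A,B,C,D]
After op 8 (rotate(-1)): offset=3, physical=[A,B,C,D,d], logical=[D,d,A,B,C]

Answer: D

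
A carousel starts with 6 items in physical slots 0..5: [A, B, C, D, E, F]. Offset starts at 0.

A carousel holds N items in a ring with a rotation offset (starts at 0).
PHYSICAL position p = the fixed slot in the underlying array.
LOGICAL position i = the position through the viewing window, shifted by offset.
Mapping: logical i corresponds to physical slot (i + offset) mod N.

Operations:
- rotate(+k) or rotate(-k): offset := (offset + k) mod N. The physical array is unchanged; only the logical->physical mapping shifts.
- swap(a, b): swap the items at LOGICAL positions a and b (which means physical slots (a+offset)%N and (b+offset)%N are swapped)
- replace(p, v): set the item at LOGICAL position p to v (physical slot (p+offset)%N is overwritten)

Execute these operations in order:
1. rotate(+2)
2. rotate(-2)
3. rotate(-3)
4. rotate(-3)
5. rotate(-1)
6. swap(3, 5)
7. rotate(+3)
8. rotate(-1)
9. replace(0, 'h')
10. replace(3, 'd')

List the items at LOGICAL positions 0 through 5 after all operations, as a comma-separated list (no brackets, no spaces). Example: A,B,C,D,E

Answer: h,E,D,d,F,A

Derivation:
After op 1 (rotate(+2)): offset=2, physical=[A,B,C,D,E,F], logical=[C,D,E,F,A,B]
After op 2 (rotate(-2)): offset=0, physical=[A,B,C,D,E,F], logical=[A,B,C,D,E,F]
After op 3 (rotate(-3)): offset=3, physical=[A,B,C,D,E,F], logical=[D,E,F,A,B,C]
After op 4 (rotate(-3)): offset=0, physical=[A,B,C,D,E,F], logical=[A,B,C,D,E,F]
After op 5 (rotate(-1)): offset=5, physical=[A,B,C,D,E,F], logical=[F,A,B,C,D,E]
After op 6 (swap(3, 5)): offset=5, physical=[A,B,E,D,C,F], logical=[F,A,B,E,D,C]
After op 7 (rotate(+3)): offset=2, physical=[A,B,E,D,C,F], logical=[E,D,C,F,A,B]
After op 8 (rotate(-1)): offset=1, physical=[A,B,E,D,C,F], logical=[B,E,D,C,F,A]
After op 9 (replace(0, 'h')): offset=1, physical=[A,h,E,D,C,F], logical=[h,E,D,C,F,A]
After op 10 (replace(3, 'd')): offset=1, physical=[A,h,E,D,d,F], logical=[h,E,D,d,F,A]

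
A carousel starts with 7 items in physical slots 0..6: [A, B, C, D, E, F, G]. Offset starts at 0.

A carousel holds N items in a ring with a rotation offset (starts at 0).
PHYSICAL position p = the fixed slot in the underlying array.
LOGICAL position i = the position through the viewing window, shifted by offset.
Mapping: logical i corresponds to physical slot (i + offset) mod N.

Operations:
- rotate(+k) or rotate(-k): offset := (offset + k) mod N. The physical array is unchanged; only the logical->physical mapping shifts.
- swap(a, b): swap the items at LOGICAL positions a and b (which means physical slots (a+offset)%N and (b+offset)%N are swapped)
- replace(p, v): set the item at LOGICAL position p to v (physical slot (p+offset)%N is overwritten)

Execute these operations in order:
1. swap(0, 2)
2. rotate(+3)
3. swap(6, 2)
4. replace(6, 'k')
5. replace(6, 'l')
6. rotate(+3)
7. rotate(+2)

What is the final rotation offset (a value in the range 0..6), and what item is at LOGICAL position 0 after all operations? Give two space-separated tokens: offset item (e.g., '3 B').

After op 1 (swap(0, 2)): offset=0, physical=[C,B,A,D,E,F,G], logical=[C,B,A,D,E,F,G]
After op 2 (rotate(+3)): offset=3, physical=[C,B,A,D,E,F,G], logical=[D,E,F,G,C,B,A]
After op 3 (swap(6, 2)): offset=3, physical=[C,B,F,D,E,A,G], logical=[D,E,A,G,C,B,F]
After op 4 (replace(6, 'k')): offset=3, physical=[C,B,k,D,E,A,G], logical=[D,E,A,G,C,B,k]
After op 5 (replace(6, 'l')): offset=3, physical=[C,B,l,D,E,A,G], logical=[D,E,A,G,C,B,l]
After op 6 (rotate(+3)): offset=6, physical=[C,B,l,D,E,A,G], logical=[G,C,B,l,D,E,A]
After op 7 (rotate(+2)): offset=1, physical=[C,B,l,D,E,A,G], logical=[B,l,D,E,A,G,C]

Answer: 1 B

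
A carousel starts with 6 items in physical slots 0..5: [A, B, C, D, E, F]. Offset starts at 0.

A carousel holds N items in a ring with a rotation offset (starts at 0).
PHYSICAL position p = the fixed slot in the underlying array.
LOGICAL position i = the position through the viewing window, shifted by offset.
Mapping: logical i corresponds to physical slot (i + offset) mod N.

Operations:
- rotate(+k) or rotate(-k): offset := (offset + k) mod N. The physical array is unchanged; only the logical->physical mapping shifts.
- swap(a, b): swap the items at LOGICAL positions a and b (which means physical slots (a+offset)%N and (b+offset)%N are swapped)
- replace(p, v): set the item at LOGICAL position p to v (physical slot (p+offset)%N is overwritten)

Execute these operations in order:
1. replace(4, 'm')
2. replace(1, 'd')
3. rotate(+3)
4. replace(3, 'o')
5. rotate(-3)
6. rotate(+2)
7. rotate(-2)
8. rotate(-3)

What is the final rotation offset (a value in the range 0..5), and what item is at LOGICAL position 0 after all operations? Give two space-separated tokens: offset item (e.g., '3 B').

After op 1 (replace(4, 'm')): offset=0, physical=[A,B,C,D,m,F], logical=[A,B,C,D,m,F]
After op 2 (replace(1, 'd')): offset=0, physical=[A,d,C,D,m,F], logical=[A,d,C,D,m,F]
After op 3 (rotate(+3)): offset=3, physical=[A,d,C,D,m,F], logical=[D,m,F,A,d,C]
After op 4 (replace(3, 'o')): offset=3, physical=[o,d,C,D,m,F], logical=[D,m,F,o,d,C]
After op 5 (rotate(-3)): offset=0, physical=[o,d,C,D,m,F], logical=[o,d,C,D,m,F]
After op 6 (rotate(+2)): offset=2, physical=[o,d,C,D,m,F], logical=[C,D,m,F,o,d]
After op 7 (rotate(-2)): offset=0, physical=[o,d,C,D,m,F], logical=[o,d,C,D,m,F]
After op 8 (rotate(-3)): offset=3, physical=[o,d,C,D,m,F], logical=[D,m,F,o,d,C]

Answer: 3 D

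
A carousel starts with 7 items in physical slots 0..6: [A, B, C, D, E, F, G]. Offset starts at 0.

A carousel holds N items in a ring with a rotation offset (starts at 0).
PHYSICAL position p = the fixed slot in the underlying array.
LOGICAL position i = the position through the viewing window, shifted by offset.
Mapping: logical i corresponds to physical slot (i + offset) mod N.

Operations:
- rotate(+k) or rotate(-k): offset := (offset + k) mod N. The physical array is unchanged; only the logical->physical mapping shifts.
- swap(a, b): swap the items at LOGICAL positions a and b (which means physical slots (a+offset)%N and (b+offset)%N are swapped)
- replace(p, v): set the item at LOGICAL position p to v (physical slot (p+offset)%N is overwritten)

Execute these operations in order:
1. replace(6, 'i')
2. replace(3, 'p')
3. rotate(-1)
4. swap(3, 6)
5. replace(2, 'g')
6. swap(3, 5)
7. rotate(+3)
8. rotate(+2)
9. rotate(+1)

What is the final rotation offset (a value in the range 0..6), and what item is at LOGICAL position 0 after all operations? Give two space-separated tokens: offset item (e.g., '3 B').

After op 1 (replace(6, 'i')): offset=0, physical=[A,B,C,D,E,F,i], logical=[A,B,C,D,E,F,i]
After op 2 (replace(3, 'p')): offset=0, physical=[A,B,C,p,E,F,i], logical=[A,B,C,p,E,F,i]
After op 3 (rotate(-1)): offset=6, physical=[A,B,C,p,E,F,i], logical=[i,A,B,C,p,E,F]
After op 4 (swap(3, 6)): offset=6, physical=[A,B,F,p,E,C,i], logical=[i,A,B,F,p,E,C]
After op 5 (replace(2, 'g')): offset=6, physical=[A,g,F,p,E,C,i], logical=[i,A,g,F,p,E,C]
After op 6 (swap(3, 5)): offset=6, physical=[A,g,E,p,F,C,i], logical=[i,A,g,E,p,F,C]
After op 7 (rotate(+3)): offset=2, physical=[A,g,E,p,F,C,i], logical=[E,p,F,C,i,A,g]
After op 8 (rotate(+2)): offset=4, physical=[A,g,E,p,F,C,i], logical=[F,C,i,A,g,E,p]
After op 9 (rotate(+1)): offset=5, physical=[A,g,E,p,F,C,i], logical=[C,i,A,g,E,p,F]

Answer: 5 C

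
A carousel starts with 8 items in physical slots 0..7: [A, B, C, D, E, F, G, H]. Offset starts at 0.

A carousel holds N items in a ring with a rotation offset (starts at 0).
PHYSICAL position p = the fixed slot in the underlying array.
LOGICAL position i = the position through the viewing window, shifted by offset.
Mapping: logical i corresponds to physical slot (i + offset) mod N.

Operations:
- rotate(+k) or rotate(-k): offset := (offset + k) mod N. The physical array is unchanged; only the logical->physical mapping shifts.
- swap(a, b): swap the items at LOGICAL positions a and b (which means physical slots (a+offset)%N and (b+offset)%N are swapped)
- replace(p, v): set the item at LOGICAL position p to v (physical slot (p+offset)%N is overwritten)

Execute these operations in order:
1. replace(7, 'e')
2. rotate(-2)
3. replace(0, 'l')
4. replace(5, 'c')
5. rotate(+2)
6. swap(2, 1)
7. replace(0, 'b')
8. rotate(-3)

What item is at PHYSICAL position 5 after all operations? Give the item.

Answer: F

Derivation:
After op 1 (replace(7, 'e')): offset=0, physical=[A,B,C,D,E,F,G,e], logical=[A,B,C,D,E,F,G,e]
After op 2 (rotate(-2)): offset=6, physical=[A,B,C,D,E,F,G,e], logical=[G,e,A,B,C,D,E,F]
After op 3 (replace(0, 'l')): offset=6, physical=[A,B,C,D,E,F,l,e], logical=[l,e,A,B,C,D,E,F]
After op 4 (replace(5, 'c')): offset=6, physical=[A,B,C,c,E,F,l,e], logical=[l,e,A,B,C,c,E,F]
After op 5 (rotate(+2)): offset=0, physical=[A,B,C,c,E,F,l,e], logical=[A,B,C,c,E,F,l,e]
After op 6 (swap(2, 1)): offset=0, physical=[A,C,B,c,E,F,l,e], logical=[A,C,B,c,E,F,l,e]
After op 7 (replace(0, 'b')): offset=0, physical=[b,C,B,c,E,F,l,e], logical=[b,C,B,c,E,F,l,e]
After op 8 (rotate(-3)): offset=5, physical=[b,C,B,c,E,F,l,e], logical=[F,l,e,b,C,B,c,E]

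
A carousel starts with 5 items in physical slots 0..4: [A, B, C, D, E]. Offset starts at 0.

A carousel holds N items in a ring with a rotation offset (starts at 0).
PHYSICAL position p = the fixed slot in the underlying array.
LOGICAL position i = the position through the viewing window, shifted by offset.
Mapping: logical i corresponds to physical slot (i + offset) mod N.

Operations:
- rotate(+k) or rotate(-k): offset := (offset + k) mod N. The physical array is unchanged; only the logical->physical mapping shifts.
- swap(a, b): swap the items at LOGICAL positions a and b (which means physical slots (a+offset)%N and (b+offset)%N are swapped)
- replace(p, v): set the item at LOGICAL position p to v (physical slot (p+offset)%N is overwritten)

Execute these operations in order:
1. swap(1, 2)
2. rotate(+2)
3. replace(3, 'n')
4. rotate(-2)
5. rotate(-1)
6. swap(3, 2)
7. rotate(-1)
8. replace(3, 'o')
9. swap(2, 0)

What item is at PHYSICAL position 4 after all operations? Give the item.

Answer: E

Derivation:
After op 1 (swap(1, 2)): offset=0, physical=[A,C,B,D,E], logical=[A,C,B,D,E]
After op 2 (rotate(+2)): offset=2, physical=[A,C,B,D,E], logical=[B,D,E,A,C]
After op 3 (replace(3, 'n')): offset=2, physical=[n,C,B,D,E], logical=[B,D,E,n,C]
After op 4 (rotate(-2)): offset=0, physical=[n,C,B,D,E], logical=[n,C,B,D,E]
After op 5 (rotate(-1)): offset=4, physical=[n,C,B,D,E], logical=[E,n,C,B,D]
After op 6 (swap(3, 2)): offset=4, physical=[n,B,C,D,E], logical=[E,n,B,C,D]
After op 7 (rotate(-1)): offset=3, physical=[n,B,C,D,E], logical=[D,E,n,B,C]
After op 8 (replace(3, 'o')): offset=3, physical=[n,o,C,D,E], logical=[D,E,n,o,C]
After op 9 (swap(2, 0)): offset=3, physical=[D,o,C,n,E], logical=[n,E,D,o,C]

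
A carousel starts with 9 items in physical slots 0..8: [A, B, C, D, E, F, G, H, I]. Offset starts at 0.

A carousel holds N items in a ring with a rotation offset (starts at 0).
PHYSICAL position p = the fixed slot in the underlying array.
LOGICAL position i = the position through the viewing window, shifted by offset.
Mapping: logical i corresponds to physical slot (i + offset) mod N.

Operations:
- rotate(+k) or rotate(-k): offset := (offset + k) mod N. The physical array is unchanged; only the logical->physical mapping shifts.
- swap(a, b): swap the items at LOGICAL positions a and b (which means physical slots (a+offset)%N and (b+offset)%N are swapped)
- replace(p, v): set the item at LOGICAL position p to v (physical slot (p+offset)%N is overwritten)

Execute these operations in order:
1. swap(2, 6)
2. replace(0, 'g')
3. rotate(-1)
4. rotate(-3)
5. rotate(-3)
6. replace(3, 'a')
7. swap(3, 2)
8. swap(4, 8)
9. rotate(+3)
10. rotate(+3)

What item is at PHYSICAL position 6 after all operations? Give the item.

Answer: B

Derivation:
After op 1 (swap(2, 6)): offset=0, physical=[A,B,G,D,E,F,C,H,I], logical=[A,B,G,D,E,F,C,H,I]
After op 2 (replace(0, 'g')): offset=0, physical=[g,B,G,D,E,F,C,H,I], logical=[g,B,G,D,E,F,C,H,I]
After op 3 (rotate(-1)): offset=8, physical=[g,B,G,D,E,F,C,H,I], logical=[I,g,B,G,D,E,F,C,H]
After op 4 (rotate(-3)): offset=5, physical=[g,B,G,D,E,F,C,H,I], logical=[F,C,H,I,g,B,G,D,E]
After op 5 (rotate(-3)): offset=2, physical=[g,B,G,D,E,F,C,H,I], logical=[G,D,E,F,C,H,I,g,B]
After op 6 (replace(3, 'a')): offset=2, physical=[g,B,G,D,E,a,C,H,I], logical=[G,D,E,a,C,H,I,g,B]
After op 7 (swap(3, 2)): offset=2, physical=[g,B,G,D,a,E,C,H,I], logical=[G,D,a,E,C,H,I,g,B]
After op 8 (swap(4, 8)): offset=2, physical=[g,C,G,D,a,E,B,H,I], logical=[G,D,a,E,B,H,I,g,C]
After op 9 (rotate(+3)): offset=5, physical=[g,C,G,D,a,E,B,H,I], logical=[E,B,H,I,g,C,G,D,a]
After op 10 (rotate(+3)): offset=8, physical=[g,C,G,D,a,E,B,H,I], logical=[I,g,C,G,D,a,E,B,H]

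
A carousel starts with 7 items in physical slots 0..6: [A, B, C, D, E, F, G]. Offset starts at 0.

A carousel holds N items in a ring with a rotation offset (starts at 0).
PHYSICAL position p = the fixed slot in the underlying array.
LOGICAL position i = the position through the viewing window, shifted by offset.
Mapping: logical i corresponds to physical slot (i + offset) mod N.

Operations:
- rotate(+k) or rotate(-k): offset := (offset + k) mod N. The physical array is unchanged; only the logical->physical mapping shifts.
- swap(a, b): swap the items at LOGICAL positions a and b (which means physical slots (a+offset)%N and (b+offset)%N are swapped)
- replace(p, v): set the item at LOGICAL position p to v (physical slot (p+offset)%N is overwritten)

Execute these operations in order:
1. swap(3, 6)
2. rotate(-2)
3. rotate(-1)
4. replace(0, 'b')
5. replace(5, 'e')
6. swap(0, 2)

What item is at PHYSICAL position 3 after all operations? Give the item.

Answer: G

Derivation:
After op 1 (swap(3, 6)): offset=0, physical=[A,B,C,G,E,F,D], logical=[A,B,C,G,E,F,D]
After op 2 (rotate(-2)): offset=5, physical=[A,B,C,G,E,F,D], logical=[F,D,A,B,C,G,E]
After op 3 (rotate(-1)): offset=4, physical=[A,B,C,G,E,F,D], logical=[E,F,D,A,B,C,G]
After op 4 (replace(0, 'b')): offset=4, physical=[A,B,C,G,b,F,D], logical=[b,F,D,A,B,C,G]
After op 5 (replace(5, 'e')): offset=4, physical=[A,B,e,G,b,F,D], logical=[b,F,D,A,B,e,G]
After op 6 (swap(0, 2)): offset=4, physical=[A,B,e,G,D,F,b], logical=[D,F,b,A,B,e,G]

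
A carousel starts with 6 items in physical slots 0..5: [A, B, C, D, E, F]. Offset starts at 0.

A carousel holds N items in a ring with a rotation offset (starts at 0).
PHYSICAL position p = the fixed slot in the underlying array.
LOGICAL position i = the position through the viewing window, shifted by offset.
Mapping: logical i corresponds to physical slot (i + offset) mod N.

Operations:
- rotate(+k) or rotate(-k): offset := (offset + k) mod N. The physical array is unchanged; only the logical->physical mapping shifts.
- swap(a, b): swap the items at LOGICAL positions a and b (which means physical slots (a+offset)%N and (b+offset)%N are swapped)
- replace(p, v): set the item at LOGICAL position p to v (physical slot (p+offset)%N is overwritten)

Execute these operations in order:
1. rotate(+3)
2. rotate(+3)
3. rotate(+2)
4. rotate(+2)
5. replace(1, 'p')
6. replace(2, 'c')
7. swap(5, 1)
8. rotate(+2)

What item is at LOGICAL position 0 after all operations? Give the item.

Answer: c

Derivation:
After op 1 (rotate(+3)): offset=3, physical=[A,B,C,D,E,F], logical=[D,E,F,A,B,C]
After op 2 (rotate(+3)): offset=0, physical=[A,B,C,D,E,F], logical=[A,B,C,D,E,F]
After op 3 (rotate(+2)): offset=2, physical=[A,B,C,D,E,F], logical=[C,D,E,F,A,B]
After op 4 (rotate(+2)): offset=4, physical=[A,B,C,D,E,F], logical=[E,F,A,B,C,D]
After op 5 (replace(1, 'p')): offset=4, physical=[A,B,C,D,E,p], logical=[E,p,A,B,C,D]
After op 6 (replace(2, 'c')): offset=4, physical=[c,B,C,D,E,p], logical=[E,p,c,B,C,D]
After op 7 (swap(5, 1)): offset=4, physical=[c,B,C,p,E,D], logical=[E,D,c,B,C,p]
After op 8 (rotate(+2)): offset=0, physical=[c,B,C,p,E,D], logical=[c,B,C,p,E,D]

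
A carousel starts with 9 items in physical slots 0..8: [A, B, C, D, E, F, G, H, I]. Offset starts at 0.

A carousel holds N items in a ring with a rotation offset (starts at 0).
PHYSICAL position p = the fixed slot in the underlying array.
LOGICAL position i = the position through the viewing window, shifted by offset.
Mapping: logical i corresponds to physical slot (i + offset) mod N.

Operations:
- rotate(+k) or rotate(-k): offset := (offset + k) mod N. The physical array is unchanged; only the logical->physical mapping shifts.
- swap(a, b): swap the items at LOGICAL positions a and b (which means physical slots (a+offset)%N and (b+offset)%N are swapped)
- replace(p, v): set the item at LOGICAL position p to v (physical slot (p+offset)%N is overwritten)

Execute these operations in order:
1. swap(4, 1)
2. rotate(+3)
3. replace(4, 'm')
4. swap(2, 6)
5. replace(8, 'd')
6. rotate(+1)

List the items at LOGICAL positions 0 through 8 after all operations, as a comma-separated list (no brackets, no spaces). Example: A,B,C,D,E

Answer: B,A,G,m,I,F,E,d,D

Derivation:
After op 1 (swap(4, 1)): offset=0, physical=[A,E,C,D,B,F,G,H,I], logical=[A,E,C,D,B,F,G,H,I]
After op 2 (rotate(+3)): offset=3, physical=[A,E,C,D,B,F,G,H,I], logical=[D,B,F,G,H,I,A,E,C]
After op 3 (replace(4, 'm')): offset=3, physical=[A,E,C,D,B,F,G,m,I], logical=[D,B,F,G,m,I,A,E,C]
After op 4 (swap(2, 6)): offset=3, physical=[F,E,C,D,B,A,G,m,I], logical=[D,B,A,G,m,I,F,E,C]
After op 5 (replace(8, 'd')): offset=3, physical=[F,E,d,D,B,A,G,m,I], logical=[D,B,A,G,m,I,F,E,d]
After op 6 (rotate(+1)): offset=4, physical=[F,E,d,D,B,A,G,m,I], logical=[B,A,G,m,I,F,E,d,D]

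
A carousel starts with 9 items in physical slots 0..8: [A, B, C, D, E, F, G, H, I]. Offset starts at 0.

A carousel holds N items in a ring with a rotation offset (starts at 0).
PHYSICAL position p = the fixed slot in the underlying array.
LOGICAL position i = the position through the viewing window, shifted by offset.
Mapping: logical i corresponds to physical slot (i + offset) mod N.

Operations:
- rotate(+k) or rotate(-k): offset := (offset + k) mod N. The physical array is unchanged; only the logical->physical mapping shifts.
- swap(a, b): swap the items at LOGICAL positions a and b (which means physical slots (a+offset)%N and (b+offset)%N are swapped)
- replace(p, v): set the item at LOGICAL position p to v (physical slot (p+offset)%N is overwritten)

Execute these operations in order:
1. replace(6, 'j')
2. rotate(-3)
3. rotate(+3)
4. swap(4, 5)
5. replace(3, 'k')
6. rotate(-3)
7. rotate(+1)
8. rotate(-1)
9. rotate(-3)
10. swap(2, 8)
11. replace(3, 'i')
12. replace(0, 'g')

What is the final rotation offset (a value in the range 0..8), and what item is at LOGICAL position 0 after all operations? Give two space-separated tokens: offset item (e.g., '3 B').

Answer: 3 g

Derivation:
After op 1 (replace(6, 'j')): offset=0, physical=[A,B,C,D,E,F,j,H,I], logical=[A,B,C,D,E,F,j,H,I]
After op 2 (rotate(-3)): offset=6, physical=[A,B,C,D,E,F,j,H,I], logical=[j,H,I,A,B,C,D,E,F]
After op 3 (rotate(+3)): offset=0, physical=[A,B,C,D,E,F,j,H,I], logical=[A,B,C,D,E,F,j,H,I]
After op 4 (swap(4, 5)): offset=0, physical=[A,B,C,D,F,E,j,H,I], logical=[A,B,C,D,F,E,j,H,I]
After op 5 (replace(3, 'k')): offset=0, physical=[A,B,C,k,F,E,j,H,I], logical=[A,B,C,k,F,E,j,H,I]
After op 6 (rotate(-3)): offset=6, physical=[A,B,C,k,F,E,j,H,I], logical=[j,H,I,A,B,C,k,F,E]
After op 7 (rotate(+1)): offset=7, physical=[A,B,C,k,F,E,j,H,I], logical=[H,I,A,B,C,k,F,E,j]
After op 8 (rotate(-1)): offset=6, physical=[A,B,C,k,F,E,j,H,I], logical=[j,H,I,A,B,C,k,F,E]
After op 9 (rotate(-3)): offset=3, physical=[A,B,C,k,F,E,j,H,I], logical=[k,F,E,j,H,I,A,B,C]
After op 10 (swap(2, 8)): offset=3, physical=[A,B,E,k,F,C,j,H,I], logical=[k,F,C,j,H,I,A,B,E]
After op 11 (replace(3, 'i')): offset=3, physical=[A,B,E,k,F,C,i,H,I], logical=[k,F,C,i,H,I,A,B,E]
After op 12 (replace(0, 'g')): offset=3, physical=[A,B,E,g,F,C,i,H,I], logical=[g,F,C,i,H,I,A,B,E]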